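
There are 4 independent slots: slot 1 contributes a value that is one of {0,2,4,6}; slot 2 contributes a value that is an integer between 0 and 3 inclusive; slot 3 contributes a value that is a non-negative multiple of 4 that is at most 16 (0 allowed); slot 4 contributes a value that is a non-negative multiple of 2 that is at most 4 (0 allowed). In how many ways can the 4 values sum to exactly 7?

The generating function for the choices is (1 + x² + x⁴ + x⁶)·(1 + x + x² + x³)·(1 + x⁴ + x⁸ + x¹² + x¹⁶)·(1 + x² + x⁴); the count is [x⁷].
(1 + x² + x⁴ + x⁶) has coefficients 1,0,1,0,1,0,1 for degrees 0…6.
(1 + x + x² + x³) has coefficients 1,1,1,1,0,0,0,0 for degrees 0…7.
Multiplying by (1 + x⁴ + x⁸ + x¹² + x¹⁶) gives running coefficients 1,1,1,1,1,1,1,1 for degrees 0…7.
Finally multiplying by (1 + x² + x⁴), the product of all factors after the first has coefficients 1,1,2,2,3,3,3,3 for degrees 0…7.
[x⁷] = 1·3 + 1·3 + 1·2 + 1·1 = 9.

9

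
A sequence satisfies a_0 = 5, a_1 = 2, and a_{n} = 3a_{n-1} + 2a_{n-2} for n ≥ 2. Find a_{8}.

30188

The ordinary generating function has denominator 1 - 3y - 2y^2.
Iterating the recurrence: a_0,…,a_{8} = 5, 2, 16, 52, 188, 668, 2380, 8476, 30188.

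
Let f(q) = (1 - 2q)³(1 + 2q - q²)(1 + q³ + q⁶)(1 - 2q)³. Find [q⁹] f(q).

(1 - 2q)³ has coefficients 1,-6,12,-8 for degrees 0…3.
(1 + 2q - q²) has coefficients 1,2,-1,0,0,0,0,0,0,0 for degrees 0…9.
Multiplying by (1 + q³ + q⁶) gives running coefficients 1,2,-1,1,2,-1,1,2,-1,0 for degrees 0…9.
Finally multiplying by (1 - 2q)³, the product of all factors after the first has coefficients 1,-4,-1,23,-32,7,23,-32,7,22 for degrees 0…9.
[q⁹] = 1·22 − 6·7 + 12·(-32) − 8·23 = -588.

-588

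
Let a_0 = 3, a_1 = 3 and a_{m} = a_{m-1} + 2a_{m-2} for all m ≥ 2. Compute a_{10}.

The ordinary generating function has denominator 1 - z - 2z^2.
Iterating the recurrence: a_0,…,a_{10} = 3, 3, 9, 15, 33, 63, 129, 255, 513, 1023, 2049.

2049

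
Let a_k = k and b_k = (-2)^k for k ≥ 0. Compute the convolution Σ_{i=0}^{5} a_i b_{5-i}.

9

This is [x^5] in the product of the two ordinary generating functions.
Σ = 0·(-32) + 1·16 + 2·(-8) + 3·4 + 4·(-2) + 5·1 = 9.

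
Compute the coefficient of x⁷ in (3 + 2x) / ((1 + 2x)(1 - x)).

-169

The denominator gives the recurrence a_n = −a_(n−1) + 2a_(n−2) for n ≥ 2; the numerator fixes a_0 = 3, a_1 = -1.
Iterating: 3, -1, 7, -9, 23, -41, 87, -169, so a_7 = -169.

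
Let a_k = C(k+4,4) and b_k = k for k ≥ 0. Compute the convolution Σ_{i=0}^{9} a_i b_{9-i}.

3003

This is [x^9] in the product of the two ordinary generating functions.
Σ = 1·9 + 5·8 + 15·7 + 35·6 + 70·5 + 126·4 + 210·3 + 330·2 + 495·1 + 715·0 = 3003.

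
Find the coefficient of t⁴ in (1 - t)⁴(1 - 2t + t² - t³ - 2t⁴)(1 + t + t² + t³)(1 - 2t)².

89

(1 - t)⁴ has coefficients 1,-4,6,-4,1 for degrees 0…4.
(1 - 2t + t² - t³ - 2t⁴) has coefficients 1,-2,1,-1,-2 for degrees 0…4.
Multiplying by (1 + t + t² + t³) gives running coefficients 1,-1,0,-1,-4 for degrees 0…4.
Finally multiplying by (1 - 2t)², the product of all factors after the first has coefficients 1,-5,8,-5,0 for degrees 0…4.
[t⁴] = 1·0 − 4·(-5) + 6·8 − 4·(-5) + 1·1 = 89.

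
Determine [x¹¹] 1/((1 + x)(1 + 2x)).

-4095

Partial fractions give a closed form: a_n = (-1)·(-1)^n + (2)·(-2)^n.
At n = 11: a_11 = -4095.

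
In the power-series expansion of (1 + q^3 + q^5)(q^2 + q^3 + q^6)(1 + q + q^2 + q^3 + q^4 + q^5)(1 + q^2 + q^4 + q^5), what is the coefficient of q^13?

21

(1 + q^3 + q^5) has coefficients 1,0,0,1,0,1 for degrees 0…5.
(q^2 + q^3 + q^6) has coefficients 0,0,1,1,0,0,1,0,0,0,0,0,0,0 for degrees 0…13.
Multiplying by (1 + q + q^2 + q^3 + q^4 + q^5) gives running coefficients 0,0,1,2,2,2,3,3,2,1,1,1,0,0 for degrees 0…13.
Finally multiplying by (1 + q^2 + q^4 + q^5), the product of all factors after the first has coefficients 0,0,1,2,3,4,6,8,9,8,8,8,6,4 for degrees 0…13.
[q^13] = 1·4 + 1·8 + 1·9 = 21.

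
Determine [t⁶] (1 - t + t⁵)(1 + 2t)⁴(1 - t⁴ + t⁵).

-1

(1 - t + t⁵) has coefficients 1,-1,0,0,0,1 for degrees 0…5.
(1 + 2t)⁴ has coefficients 1,8,24,32,16,0,0 for degrees 0…6.
Finally multiplying by (1 - t⁴ + t⁵), the product of all factors after the first has coefficients 1,8,24,32,15,-7,-16 for degrees 0…6.
[t⁶] = 1·(-16) − 1·(-7) + 1·8 = -1.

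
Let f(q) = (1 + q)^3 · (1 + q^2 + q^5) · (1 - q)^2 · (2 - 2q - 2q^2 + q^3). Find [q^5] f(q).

3

(1 + q)^3 has coefficients 1,3,3,1 for degrees 0…3.
(1 + q^2 + q^5) has coefficients 1,0,1,0,0,1 for degrees 0…5.
Multiplying by (1 - q)^2 gives running coefficients 1,-2,2,-2,1,1 for degrees 0…5.
Finally multiplying by (2 - 2q - 2q^2 + q^3), the product of all factors after the first has coefficients 2,-6,6,-3,0,6 for degrees 0…5.
[q^5] = 1·6 + 3·0 + 3·(-3) + 1·6 = 3.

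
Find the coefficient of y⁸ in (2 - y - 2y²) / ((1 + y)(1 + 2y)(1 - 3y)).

4674

The denominator gives the recurrence a_n = 7a_(n−2) + 6a_(n−3) for n ≥ 3; the numerator fixes a_0 = 2, a_1 = -1, a_2 = 12.
Iterating: 2, -1, 12, 5, 78, 107, 576, 1217, 4674, so a_8 = 4674.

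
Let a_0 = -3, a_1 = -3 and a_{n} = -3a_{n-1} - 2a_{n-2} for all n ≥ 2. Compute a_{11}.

-12279

The ordinary generating function has denominator 1 + 3q + 2q^2.
Iterating the recurrence: a_0,…,a_{11} = -3, -3, 15, -39, 87, -183, 375, -759, 1527, -3063, 6135, -12279.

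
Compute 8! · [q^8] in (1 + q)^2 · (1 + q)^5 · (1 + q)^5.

19958400

The EGF product rule gives c_8 = Σ_{k_1+k_2+k_3=8} C(8; k_1,k_2,k_3) · ∏ g_i(k_i), where (1+q)^2 gives the falling factorial (2)_k; (1+q)^5 gives the falling factorial (5)_k; (1+q)^5 gives the falling factorial (5)_k.
g_1(k) for k = 0…8: 1, 2, 2, 0, 0, 0, 0, 0, 0.
g_2(k) for k = 0…8: 1, 5, 20, 60, 120, 120, 0, 0, 0.
g_3(k) for k = 0…8: 1, 5, 20, 60, 120, 120, 0, 0, 0.
First combine the last two factors: h(k) = Σ_j C(k,j)·g_2(j)·g_3(k−j) for k = 0…8: 1, 10, 90, 720, 5040, 30240, 151200, 604800, 1814400.
c_8 = Σ_k C(8,k)·g_1(k)·h(8−k) = 1·1·1814400 + 8·2·604800 + 28·2·151200 = 1814400 + 9676800 + 8467200 = 19958400.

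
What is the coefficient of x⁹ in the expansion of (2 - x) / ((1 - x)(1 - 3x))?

Partial fractions give a closed form: a_n = (-1/2)·1^n + (5/2)·3^n.
At n = 9: a_9 = 49207.

49207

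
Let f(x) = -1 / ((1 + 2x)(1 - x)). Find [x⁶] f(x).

-43

The denominator gives the recurrence a_n = −a_(n−1) + 2a_(n−2) for n ≥ 2; the numerator fixes a_0 = -1, a_1 = 1.
Iterating: -1, 1, -3, 5, -11, 21, -43, so a_6 = -43.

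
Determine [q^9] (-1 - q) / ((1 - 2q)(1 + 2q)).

-256

The denominator gives the recurrence a_n = 4a_(n−2) for n ≥ 3; the numerator fixes a_0 = -1, a_1 = -1, a_2 = -4.
Iterating: -1, -1, -4, -4, -16, -16, -64, -64, -256, -256, so a_9 = -256.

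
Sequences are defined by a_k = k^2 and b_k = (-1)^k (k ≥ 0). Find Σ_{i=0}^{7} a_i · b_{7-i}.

This is [x^7] in the product of the two ordinary generating functions.
Σ = 0·(-1) + 1·1 + 4·(-1) + 9·1 + 16·(-1) + 25·1 + 36·(-1) + 49·1 = 28.

28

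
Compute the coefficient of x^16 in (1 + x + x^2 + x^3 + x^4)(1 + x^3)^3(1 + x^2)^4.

25

(1 + x + x^2 + x^3 + x^4) has coefficients 1,1,1,1,1 for degrees 0…4.
(1 + x^3)^3 has coefficients 1,0,0,3,0,0,3,0,0,1,0,0,0,0,0,0,0 for degrees 0…16.
Finally multiplying by (1 + x^2)^4, the product of all factors after the first has coefficients 1,0,4,3,6,12,7,18,13,13,18,7,12,6,3,4,0 for degrees 0…16.
[x^16] = 1·0 + 1·4 + 1·3 + 1·6 + 1·12 = 25.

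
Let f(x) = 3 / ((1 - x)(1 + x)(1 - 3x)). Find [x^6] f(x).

2460

Partial fractions give a closed form: a_n = (-3/4)·1^n + (3/8)·(-1)^n + (27/8)·3^n.
At n = 6: a_6 = 2460.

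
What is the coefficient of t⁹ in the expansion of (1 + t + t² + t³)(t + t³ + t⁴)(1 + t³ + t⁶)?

(1 + t + t² + t³) has coefficients 1,1,1,1 for degrees 0…3.
(t + t³ + t⁴) has coefficients 0,1,0,1,1,0,0,0,0,0 for degrees 0…9.
Finally multiplying by (1 + t³ + t⁶), the product of all factors after the first has coefficients 0,1,0,1,2,0,1,2,0,1 for degrees 0…9.
[t⁹] = 1·1 + 1·0 + 1·2 + 1·1 = 4.

4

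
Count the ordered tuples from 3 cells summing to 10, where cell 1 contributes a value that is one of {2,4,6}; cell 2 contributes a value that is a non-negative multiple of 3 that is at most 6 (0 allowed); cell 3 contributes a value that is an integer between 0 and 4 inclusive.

5

The generating function for the choices is (z² + z⁴ + z⁶)·(1 + z³ + z⁶)·(1 + z + z² + z³ + z⁴); the count is [z¹⁰].
(z² + z⁴ + z⁶) has coefficients 0,0,1,0,1,0,1 for degrees 0…6.
(1 + z³ + z⁶) has coefficients 1,0,0,1,0,0,1,0,0,0,0 for degrees 0…10.
Finally multiplying by (1 + z + z² + z³ + z⁴), the product of all factors after the first has coefficients 1,1,1,2,2,1,2,2,1,1,1 for degrees 0…10.
[z¹⁰] = 1·1 + 1·2 + 1·2 = 5.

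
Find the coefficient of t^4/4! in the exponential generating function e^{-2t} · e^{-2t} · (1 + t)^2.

The EGF product rule gives c_4 = Σ_{k_1+k_2+k_3=4} C(4; k_1,k_2,k_3) · ∏ g_i(k_i), where e^{-2t} gives (-2)^k; e^{-2t} gives (-2)^k; (1+t)^2 gives the falling factorial (2)_k.
g_1(k) for k = 0…4: 1, -2, 4, -8, 16.
g_2(k) for k = 0…4: 1, -2, 4, -8, 16.
g_3(k) for k = 0…4: 1, 2, 2, 0, 0.
First combine the last two factors: h(k) = Σ_j C(k,j)·g_2(j)·g_3(k−j) for k = 0…4: 1, 0, -2, 4, 0.
c_4 = Σ_k C(4,k)·g_1(k)·h(4−k) = 4·(-2)·4 + 6·4·(-2) + 1·16·1 = −32 − 48 + 16 = -64.

-64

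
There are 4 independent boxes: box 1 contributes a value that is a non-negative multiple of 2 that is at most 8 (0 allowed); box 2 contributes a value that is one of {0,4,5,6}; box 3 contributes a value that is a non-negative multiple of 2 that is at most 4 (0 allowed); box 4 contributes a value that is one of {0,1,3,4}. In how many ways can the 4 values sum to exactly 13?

The generating function for the choices is (1 + q^2 + q^4 + q^6 + q^8)·(1 + q^4 + q^5 + q^6)·(1 + q^2 + q^4)·(1 + q + q^3 + q^4); the count is [q^13].
(1 + q^2 + q^4 + q^6 + q^8) has coefficients 1,0,1,0,1,0,1,0,1 for degrees 0…8.
(1 + q^4 + q^5 + q^6) has coefficients 1,0,0,0,1,1,1,0,0,0,0,0,0,0 for degrees 0…13.
Multiplying by (1 + q^2 + q^4) gives running coefficients 1,0,1,0,2,1,2,1,2,1,1,0,0,0 for degrees 0…13.
Finally multiplying by (1 + q + q^3 + q^4), the product of all factors after the first has coefficients 1,1,1,2,3,4,4,5,6,6,5,4,3,2 for degrees 0…13.
[q^13] = 1·2 + 1·4 + 1·6 + 1·5 + 1·4 = 21.

21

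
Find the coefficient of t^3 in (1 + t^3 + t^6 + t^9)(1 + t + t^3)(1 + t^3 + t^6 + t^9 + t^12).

(1 + t^3 + t^6 + t^9) has coefficients 1,0,0,1 for degrees 0…3.
(1 + t + t^3) has coefficients 1,1,0,1 for degrees 0…3.
Finally multiplying by (1 + t^3 + t^6 + t^9 + t^12), the product of all factors after the first has coefficients 1,1,0,2 for degrees 0…3.
[t^3] = 1·2 + 1·1 = 3.

3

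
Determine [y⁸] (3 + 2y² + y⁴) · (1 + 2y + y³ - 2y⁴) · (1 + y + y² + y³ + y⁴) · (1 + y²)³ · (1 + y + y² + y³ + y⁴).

(3 + 2y² + y⁴) has coefficients 3,0,2,0,1 for degrees 0…4.
(1 + 2y + y³ - 2y⁴) has coefficients 1,2,0,1,-2,0,0,0,0 for degrees 0…8.
Multiplying by (1 + y + y² + y³ + y⁴) gives running coefficients 1,3,3,4,2,1,-1,-1,-2 for degrees 0…8.
Multiplying by (1 + y²)³ gives running coefficients 1,3,6,13,14,22,15,17,4 for degrees 0…8.
Finally multiplying by (1 + y + y² + y³ + y⁴), the product of all factors after the first has coefficients 1,4,10,23,37,58,70,81,72 for degrees 0…8.
[y⁸] = 3·72 + 2·70 + 1·37 = 393.

393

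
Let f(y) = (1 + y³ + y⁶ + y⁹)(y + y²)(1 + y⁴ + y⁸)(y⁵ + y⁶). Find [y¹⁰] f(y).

(1 + y³ + y⁶ + y⁹) has coefficients 1,0,0,1,0,0,1,0,0,1 for degrees 0…9.
(y + y²) has coefficients 0,1,1,0,0,0,0,0,0,0,0 for degrees 0…10.
Multiplying by (1 + y⁴ + y⁸) gives running coefficients 0,1,1,0,0,1,1,0,0,1,1 for degrees 0…10.
Finally multiplying by (y⁵ + y⁶), the product of all factors after the first has coefficients 0,0,0,0,0,0,1,2,1,0,1 for degrees 0…10.
[y¹⁰] = 1·1 + 1·2 + 1·0 + 1·0 = 3.

3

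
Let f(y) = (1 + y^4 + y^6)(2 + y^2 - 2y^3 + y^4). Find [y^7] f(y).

-2

(1 + y^4 + y^6) has coefficients 1,0,0,0,1,0,1 for degrees 0…6.
(2 + y^2 - 2y^3 + y^4) has coefficients 2,0,1,-2,1,0,0,0 for degrees 0…7.
[y^7] = 1·0 + 1·(-2) + 1·0 = -2.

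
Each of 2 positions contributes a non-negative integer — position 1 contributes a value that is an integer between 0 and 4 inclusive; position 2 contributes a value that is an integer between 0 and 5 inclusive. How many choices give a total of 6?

4

The generating function for the choices is (1 + t + t² + t³ + t⁴)·(1 + t + t² + t³ + t⁴ + t⁵); the count is [t⁶].
(1 + t + t² + t³ + t⁴) has coefficients 1,1,1,1,1 for degrees 0…4.
(1 + t + t² + t³ + t⁴ + t⁵) has coefficients 1,1,1,1,1,1,0 for degrees 0…6.
[t⁶] = 1·0 + 1·1 + 1·1 + 1·1 + 1·1 = 4.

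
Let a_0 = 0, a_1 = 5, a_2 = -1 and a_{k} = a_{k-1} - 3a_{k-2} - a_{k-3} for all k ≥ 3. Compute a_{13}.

The ordinary generating function has denominator 1 - q + 3q^2 + q^3.
Iterating the recurrence: a_0,…,a_{13} = 0, 5, -1, -16, -18, 31, 101, 26, -308, -487, 411, 2180, 1434, -5517.

-5517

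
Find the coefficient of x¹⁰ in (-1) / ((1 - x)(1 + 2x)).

-683

Partial fractions give a closed form: a_n = (-1/3)·1^n + (-2/3)·(-2)^n.
At n = 10: a_10 = -683.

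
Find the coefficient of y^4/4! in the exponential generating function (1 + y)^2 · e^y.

The EGF product rule gives c_4 = Σ_{k_1+k_2=4} C(4; k_1,k_2) · ∏ g_i(k_i), where (1+y)^2 gives the falling factorial (2)_k; e^y gives (1)^k.
g_1(k) for k = 0…4: 1, 2, 2, 0, 0.
g_2(k) for k = 0…4: 1, 1, 1, 1, 1.
c_4 = Σ_k C(4,k)·g_1(k)·g_2(4−k) = 1·1·1 + 4·2·1 + 6·2·1 = 1 + 8 + 12 = 21.

21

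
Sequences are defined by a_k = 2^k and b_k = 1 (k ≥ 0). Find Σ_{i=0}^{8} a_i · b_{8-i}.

511

The convolution is the x^8 coefficient of A(x)B(x).
Σ = 1·1 + 2·1 + 4·1 + 8·1 + 16·1 + 32·1 + 64·1 + 128·1 + 256·1 = 511.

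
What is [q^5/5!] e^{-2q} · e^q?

-1

The EGF product rule gives c_5 = Σ_{k_1+k_2=5} C(5; k_1,k_2) · ∏ g_i(k_i), where e^{-2q} gives (-2)^k; e^q gives (1)^k.
g_1(k) for k = 0…5: 1, -2, 4, -8, 16, -32.
g_2(k) for k = 0…5: 1, 1, 1, 1, 1, 1.
c_5 = Σ_k C(5,k)·g_1(k)·g_2(5−k) = 1·1·1 + 5·(-2)·1 + 10·4·1 + 10·(-8)·1 + 5·16·1 + 1·(-32)·1 = 1 − 10 + 40 − 80 + 80 − 32 = -1.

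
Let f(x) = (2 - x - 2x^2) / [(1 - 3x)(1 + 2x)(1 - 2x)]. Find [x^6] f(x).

1857

Partial fractions give a closed form: a_n = (13/5)·3^n + (2/5)·(-2)^n + (-1)·2^n.
At n = 6: a_6 = 1857.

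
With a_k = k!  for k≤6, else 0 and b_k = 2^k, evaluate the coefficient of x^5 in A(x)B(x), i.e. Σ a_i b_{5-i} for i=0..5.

256

The convolution is the t^5 coefficient of A(t)B(t).
Σ = 1·32 + 1·16 + 2·8 + 6·4 + 24·2 + 120·1 = 256.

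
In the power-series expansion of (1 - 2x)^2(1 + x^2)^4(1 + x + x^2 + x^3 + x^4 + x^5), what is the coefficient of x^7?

(1 - 2x)^2 has coefficients 1,-4,4 for degrees 0…2.
(1 + x^2)^4 has coefficients 1,0,4,0,6,0,4,0 for degrees 0…7.
Finally multiplying by (1 + x + x^2 + x^3 + x^4 + x^5), the product of all factors after the first has coefficients 1,1,5,5,11,11,14,14 for degrees 0…7.
[x^7] = 1·14 − 4·14 + 4·11 = 2.

2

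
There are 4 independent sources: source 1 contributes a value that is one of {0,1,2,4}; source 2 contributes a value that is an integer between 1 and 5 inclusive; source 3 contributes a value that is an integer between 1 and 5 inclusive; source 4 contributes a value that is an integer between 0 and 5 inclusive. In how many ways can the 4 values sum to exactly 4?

10

The generating function for the choices is (1 + x + x² + x⁴)·(x + x² + x³ + x⁴ + x⁵)·(x + x² + x³ + x⁴ + x⁵)·(1 + x + x² + x³ + x⁴ + x⁵); the count is [x⁴].
(1 + x + x² + x⁴) has coefficients 1,1,1,0,1 for degrees 0…4.
(x + x² + x³ + x⁴ + x⁵) has coefficients 0,1,1,1,1 for degrees 0…4.
Multiplying by (x + x² + x³ + x⁴ + x⁵) gives running coefficients 0,0,1,2,3 for degrees 0…4.
Finally multiplying by (1 + x + x² + x³ + x⁴ + x⁵), the product of all factors after the first has coefficients 0,0,1,3,6 for degrees 0…4.
[x⁴] = 1·6 + 1·3 + 1·1 + 1·0 = 10.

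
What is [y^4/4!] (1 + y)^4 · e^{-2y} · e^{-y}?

The EGF product rule gives c_4 = Σ_{k_1+k_2+k_3=4} C(4; k_1,k_2,k_3) · ∏ g_i(k_i), where (1+y)^4 gives the falling factorial (4)_k; e^{-2y} gives (-2)^k; e^{-y} gives (-1)^k.
g_1(k) for k = 0…4: 1, 4, 12, 24, 24.
g_2(k) for k = 0…4: 1, -2, 4, -8, 16.
g_3(k) for k = 0…4: 1, -1, 1, -1, 1.
First combine the last two factors: h(k) = Σ_j C(k,j)·g_2(j)·g_3(k−j) for k = 0…4: 1, -3, 9, -27, 81.
c_4 = Σ_k C(4,k)·g_1(k)·h(4−k) = 1·1·81 + 4·4·(-27) + 6·12·9 + 4·24·(-3) + 1·24·1 = 81 − 432 + 648 − 288 + 24 = 33.

33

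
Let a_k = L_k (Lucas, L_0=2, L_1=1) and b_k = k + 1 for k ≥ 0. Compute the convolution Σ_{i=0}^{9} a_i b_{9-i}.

507

The convolution is the t^9 coefficient of A(t)B(t).
Σ = 2·10 + 1·9 + 3·8 + 4·7 + 7·6 + 11·5 + 18·4 + 29·3 + 47·2 + 76·1 = 507.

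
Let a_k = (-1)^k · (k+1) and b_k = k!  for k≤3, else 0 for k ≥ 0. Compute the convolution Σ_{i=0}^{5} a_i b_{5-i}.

9

The convolution is the x^5 coefficient of A(x)B(x).
Σ = 1·0 − 2·0 + 3·6 − 4·2 + 5·1 − 6·1 = 9.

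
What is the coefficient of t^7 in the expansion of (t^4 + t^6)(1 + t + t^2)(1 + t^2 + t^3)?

(t^4 + t^6) has coefficients 0,0,0,0,1,0,1 for degrees 0…6.
(1 + t + t^2) has coefficients 1,1,1,0,0,0,0,0 for degrees 0…7.
Finally multiplying by (1 + t^2 + t^3), the product of all factors after the first has coefficients 1,1,2,2,2,1,0,0 for degrees 0…7.
[t^7] = 1·2 + 1·1 = 3.

3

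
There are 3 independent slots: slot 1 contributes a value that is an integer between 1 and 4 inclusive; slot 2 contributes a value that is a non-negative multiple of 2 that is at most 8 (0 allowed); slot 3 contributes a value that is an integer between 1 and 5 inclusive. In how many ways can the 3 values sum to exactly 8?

10

The generating function for the choices is (y + y^2 + y^3 + y^4)·(1 + y^2 + y^4 + y^6 + y^8)·(y + y^2 + y^3 + y^4 + y^5); the count is [y^8].
(y + y^2 + y^3 + y^4) has coefficients 0,1,1,1,1 for degrees 0…4.
(1 + y^2 + y^4 + y^6 + y^8) has coefficients 1,0,1,0,1,0,1,0,1 for degrees 0…8.
Finally multiplying by (y + y^2 + y^3 + y^4 + y^5), the product of all factors after the first has coefficients 0,1,1,2,2,3,2,3,2 for degrees 0…8.
[y^8] = 1·3 + 1·2 + 1·3 + 1·2 = 10.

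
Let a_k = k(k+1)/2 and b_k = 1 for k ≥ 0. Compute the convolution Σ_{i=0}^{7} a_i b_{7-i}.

84

The convolution is the t^7 coefficient of A(t)B(t).
Σ = 0·1 + 1·1 + 3·1 + 6·1 + 10·1 + 15·1 + 21·1 + 28·1 = 84.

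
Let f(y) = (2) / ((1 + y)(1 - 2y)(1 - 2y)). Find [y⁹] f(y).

The denominator gives the recurrence a_n = 3a_(n−1) − 4a_(n−3) for n ≥ 3; the numerator fixes a_0 = 2, a_1 = 6, a_2 = 18.
Iterating: 2, 6, 18, 46, 114, 270, 626, 1422, 3186, 7054, so a_9 = 7054.

7054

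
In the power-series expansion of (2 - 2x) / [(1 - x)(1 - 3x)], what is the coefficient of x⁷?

The denominator gives the recurrence a_n = 4a_(n−1) − 3a_(n−2) for n ≥ 3; the numerator fixes a_0 = 2, a_1 = 6, a_2 = 18.
Iterating: 2, 6, 18, 54, 162, 486, 1458, 4374, so a_7 = 4374.

4374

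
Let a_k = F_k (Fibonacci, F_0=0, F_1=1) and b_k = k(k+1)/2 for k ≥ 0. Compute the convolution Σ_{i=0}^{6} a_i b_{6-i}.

Write out a_i and b_{6-i} for i = 0,…,6 and sum the products.
Σ = 0·21 + 1·15 + 1·10 + 2·6 + 3·3 + 5·1 + 8·0 = 51.

51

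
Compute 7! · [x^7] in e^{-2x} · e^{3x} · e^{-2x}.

-1

The EGF product rule gives c_7 = Σ_{k_1+k_2+k_3=7} C(7; k_1,k_2,k_3) · ∏ g_i(k_i), where e^{-2x} gives (-2)^k; e^{3x} gives (3)^k; e^{-2x} gives (-2)^k.
g_1(k) for k = 0…7: 1, -2, 4, -8, 16, -32, 64, -128.
g_2(k) for k = 0…7: 1, 3, 9, 27, 81, 243, 729, 2187.
g_3(k) for k = 0…7: 1, -2, 4, -8, 16, -32, 64, -128.
First combine the last two factors: h(k) = Σ_j C(k,j)·g_2(j)·g_3(k−j) for k = 0…7: 1, 1, 1, 1, 1, 1, 1, 1.
c_7 = Σ_k C(7,k)·g_1(k)·h(7−k) = 1·1·1 + 7·(-2)·1 + 21·4·1 + 35·(-8)·1 + 35·16·1 + 21·(-32)·1 + 7·64·1 + 1·(-128)·1 = 1 − 14 + 84 − 280 + 560 − 672 + 448 − 128 = -1.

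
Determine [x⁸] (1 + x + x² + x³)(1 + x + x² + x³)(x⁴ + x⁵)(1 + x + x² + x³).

(1 + x + x² + x³) has coefficients 1,1,1,1 for degrees 0…3.
(1 + x + x² + x³) has coefficients 1,1,1,1,0,0,0,0,0 for degrees 0…8.
Multiplying by (x⁴ + x⁵) gives running coefficients 0,0,0,0,1,2,2,2,1 for degrees 0…8.
Finally multiplying by (1 + x + x² + x³), the product of all factors after the first has coefficients 0,0,0,0,1,3,5,7,7 for degrees 0…8.
[x⁸] = 1·7 + 1·7 + 1·5 + 1·3 = 22.

22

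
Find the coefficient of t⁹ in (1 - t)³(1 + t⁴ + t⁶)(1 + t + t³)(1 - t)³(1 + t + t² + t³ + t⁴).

(1 - t)³ has coefficients 1,-3,3,-1 for degrees 0…3.
(1 + t⁴ + t⁶) has coefficients 1,0,0,0,1,0,1,0,0,0 for degrees 0…9.
Multiplying by (1 + t + t³) gives running coefficients 1,1,0,1,1,1,1,2,0,1 for degrees 0…9.
Multiplying by (1 - t)³ gives running coefficients 1,-2,0,3,-3,1,0,1,-4,6 for degrees 0…9.
Finally multiplying by (1 + t + t² + t³ + t⁴), the product of all factors after the first has coefficients 1,-1,-1,2,-1,-1,1,2,-5,4 for degrees 0…9.
[t⁹] = 1·4 − 3·(-5) + 3·2 − 1·1 = 24.

24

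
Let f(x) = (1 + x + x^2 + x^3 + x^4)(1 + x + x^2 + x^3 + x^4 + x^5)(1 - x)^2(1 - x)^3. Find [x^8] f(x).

(1 + x + x^2 + x^3 + x^4) has coefficients 1,1,1,1,1 for degrees 0…4.
(1 + x + x^2 + x^3 + x^4 + x^5) has coefficients 1,1,1,1,1,1,0,0,0 for degrees 0…8.
Multiplying by (1 - x)^2 gives running coefficients 1,-1,0,0,0,0,-1,1,0 for degrees 0…8.
Finally multiplying by (1 - x)^3, the product of all factors after the first has coefficients 1,-4,6,-4,1,0,-1,4,-6 for degrees 0…8.
[x^8] = 1·(-6) + 1·4 + 1·(-1) + 1·0 + 1·1 = -2.

-2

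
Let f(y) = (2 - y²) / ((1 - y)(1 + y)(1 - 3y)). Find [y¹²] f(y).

The denominator gives the recurrence a_n = 3a_(n−1) + a_(n−2) − 3a_(n−3) for n ≥ 3; the numerator fixes a_0 = 2, a_1 = 6, a_2 = 19.
Iterating: 2, 6, 19, 57, 172, 516, 1549, 4647, 13942, 41826, 125479, 376437, 1129312, so a_12 = 1129312.

1129312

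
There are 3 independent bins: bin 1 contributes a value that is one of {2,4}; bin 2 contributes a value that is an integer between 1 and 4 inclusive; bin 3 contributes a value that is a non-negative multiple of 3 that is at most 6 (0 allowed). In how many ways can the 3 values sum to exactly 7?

The generating function for the choices is (q^2 + q^4)·(q + q^2 + q^3 + q^4)·(1 + q^3 + q^6); the count is [q^7].
(q^2 + q^4) has coefficients 0,0,1,0,1 for degrees 0…4.
(q + q^2 + q^3 + q^4) has coefficients 0,1,1,1,1,0,0,0 for degrees 0…7.
Finally multiplying by (1 + q^3 + q^6), the product of all factors after the first has coefficients 0,1,1,1,2,1,1,2 for degrees 0…7.
[q^7] = 1·1 + 1·1 = 2.

2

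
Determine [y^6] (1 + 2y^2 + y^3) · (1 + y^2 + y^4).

2

(1 + 2y^2 + y^3) has coefficients 1,0,2,1 for degrees 0…3.
(1 + y^2 + y^4) has coefficients 1,0,1,0,1,0,0 for degrees 0…6.
[y^6] = 1·0 + 2·1 + 1·0 = 2.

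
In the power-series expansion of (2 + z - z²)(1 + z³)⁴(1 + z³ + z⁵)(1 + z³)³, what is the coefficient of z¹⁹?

-7

(2 + z - z²) has coefficients 2,1,-1 for degrees 0…2.
(1 + z³)⁴ has coefficients 1,0,0,4,0,0,6,0,0,4,0,0,1,0,0,0,0,0,0,0 for degrees 0…19.
Multiplying by (1 + z³ + z⁵) gives running coefficients 1,0,0,5,0,1,10,0,4,10,0,6,5,0,4,1,0,1,0,0 for degrees 0…19.
Finally multiplying by (1 + z³)³, the product of all factors after the first has coefficients 1,0,0,8,0,1,28,0,7,56,0,21,70,0,35,56,0,35,28,0 for degrees 0…19.
[z¹⁹] = 2·0 + 1·28 − 1·35 = -7.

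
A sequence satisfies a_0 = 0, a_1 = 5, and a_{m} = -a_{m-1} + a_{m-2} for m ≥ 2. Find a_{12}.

The ordinary generating function has denominator 1 + t - t^2.
Iterating the recurrence: a_0,…,a_{12} = 0, 5, -5, 10, -15, 25, -40, 65, -105, 170, -275, 445, -720.

-720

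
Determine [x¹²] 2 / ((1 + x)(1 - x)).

The denominator gives the recurrence a_n = a_(n−2) for n ≥ 2; the numerator fixes a_0 = 2, a_1 = 0.
Iterating: 2, 0, 2, 0, 2, 0, 2, 0, 2, 0, 2, 0, 2, so a_12 = 2.

2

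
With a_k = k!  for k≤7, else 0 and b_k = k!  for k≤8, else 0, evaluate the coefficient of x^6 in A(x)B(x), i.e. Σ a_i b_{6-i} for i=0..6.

1812

Write out a_i and b_{6-i} for i = 0,…,6 and sum the products.
Σ = 1·720 + 1·120 + 2·24 + 6·6 + 24·2 + 120·1 + 720·1 = 1812.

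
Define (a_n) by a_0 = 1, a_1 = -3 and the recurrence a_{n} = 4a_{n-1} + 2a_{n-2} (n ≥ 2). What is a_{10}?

-1583520

The ordinary generating function has denominator 1 - 4y - 2y^2.
Iterating the recurrence: a_0,…,a_{10} = 1, -3, -10, -46, -204, -908, -4040, -17976, -79984, -355888, -1583520.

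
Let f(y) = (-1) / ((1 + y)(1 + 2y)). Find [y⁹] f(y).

1023

Partial fractions give a closed form: a_n = (1)·(-1)^n + (-2)·(-2)^n.
At n = 9: a_9 = 1023.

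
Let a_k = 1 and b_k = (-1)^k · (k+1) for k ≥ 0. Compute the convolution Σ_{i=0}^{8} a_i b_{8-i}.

Write out a_i and b_{8-i} for i = 0,…,8 and sum the products.
Σ = 1·9 + 1·(-8) + 1·7 + 1·(-6) + 1·5 + 1·(-4) + 1·3 + 1·(-2) + 1·1 = 5.

5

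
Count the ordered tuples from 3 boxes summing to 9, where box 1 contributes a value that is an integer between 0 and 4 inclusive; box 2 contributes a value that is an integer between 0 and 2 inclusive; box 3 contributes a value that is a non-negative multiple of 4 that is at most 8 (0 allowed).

The generating function for the choices is (1 + y + y² + y³ + y⁴)·(1 + y + y²)·(1 + y⁴ + y⁸); the count is [y⁹].
(1 + y + y² + y³ + y⁴) has coefficients 1,1,1,1,1 for degrees 0…4.
(1 + y + y²) has coefficients 1,1,1,0,0,0,0,0,0,0 for degrees 0…9.
Finally multiplying by (1 + y⁴ + y⁸), the product of all factors after the first has coefficients 1,1,1,0,1,1,1,0,1,1 for degrees 0…9.
[y⁹] = 1·1 + 1·1 + 1·0 + 1·1 + 1·1 = 4.

4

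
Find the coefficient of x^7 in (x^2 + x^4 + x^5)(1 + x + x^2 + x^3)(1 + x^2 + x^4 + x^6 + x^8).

(x^2 + x^4 + x^5) has coefficients 0,0,1,0,1,1 for degrees 0…5.
(1 + x + x^2 + x^3) has coefficients 1,1,1,1,0,0,0,0 for degrees 0…7.
Finally multiplying by (1 + x^2 + x^4 + x^6 + x^8), the product of all factors after the first has coefficients 1,1,2,2,2,2,2,2 for degrees 0…7.
[x^7] = 1·2 + 1·2 + 1·2 = 6.

6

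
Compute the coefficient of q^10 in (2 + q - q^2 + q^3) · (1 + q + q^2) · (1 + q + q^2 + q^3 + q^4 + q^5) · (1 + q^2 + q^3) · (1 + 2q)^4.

1575

(2 + q - q^2 + q^3) has coefficients 2,1,-1,1 for degrees 0…3.
(1 + q + q^2) has coefficients 1,1,1,0,0,0,0,0,0,0,0 for degrees 0…10.
Multiplying by (1 + q + q^2 + q^3 + q^4 + q^5) gives running coefficients 1,2,3,3,3,3,2,1,0,0,0 for degrees 0…10.
Multiplying by (1 + q^2 + q^3) gives running coefficients 1,2,4,6,8,9,8,7,5,3,1 for degrees 0…10.
Finally multiplying by (1 + 2q)^4, the product of all factors after the first has coefficients 1,10,44,118,232,377,528,639,669,611,497 for degrees 0…10.
[q^10] = 2·497 + 1·611 − 1·669 + 1·639 = 1575.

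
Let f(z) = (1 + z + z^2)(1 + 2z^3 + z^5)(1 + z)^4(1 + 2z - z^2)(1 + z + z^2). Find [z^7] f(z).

196

(1 + z + z^2) has coefficients 1,1,1 for degrees 0…2.
(1 + 2z^3 + z^5) has coefficients 1,0,0,2,0,1,0,0 for degrees 0…7.
Multiplying by (1 + z)^4 gives running coefficients 1,4,6,6,9,13,12,8 for degrees 0…7.
Multiplying by (1 + 2z - z^2) gives running coefficients 1,6,13,14,15,25,29,19 for degrees 0…7.
Finally multiplying by (1 + z + z^2), the product of all factors after the first has coefficients 1,7,20,33,42,54,69,73 for degrees 0…7.
[z^7] = 1·73 + 1·69 + 1·54 = 196.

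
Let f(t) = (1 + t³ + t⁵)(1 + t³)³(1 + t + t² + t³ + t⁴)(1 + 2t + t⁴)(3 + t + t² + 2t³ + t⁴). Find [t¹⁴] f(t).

(1 + t³ + t⁵) has coefficients 1,0,0,1,0,1 for degrees 0…5.
(1 + t³)³ has coefficients 1,0,0,3,0,0,3,0,0,1,0,0,0,0,0 for degrees 0…14.
Multiplying by (1 + t + t² + t³ + t⁴) gives running coefficients 1,1,1,4,4,3,6,6,3,4,4,1,1,1,0 for degrees 0…14.
Multiplying by (1 + 2t + t⁴) gives running coefficients 1,3,3,6,13,12,13,22,19,13,18,15,6,7,6 for degrees 0…14.
Finally multiplying by (3 + t + t² + 2t³ + t⁴), the product of all factors after the first has coefficients 3,10,13,26,55,64,79,123,129,118,143,136,96,91,79 for degrees 0…14.
[t¹⁴] = 1·79 + 1·136 + 1·118 = 333.

333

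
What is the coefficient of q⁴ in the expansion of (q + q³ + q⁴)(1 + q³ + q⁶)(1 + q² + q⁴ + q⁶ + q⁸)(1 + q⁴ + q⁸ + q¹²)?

(q + q³ + q⁴) has coefficients 0,1,0,1,1 for degrees 0…4.
(1 + q³ + q⁶) has coefficients 1,0,0,1,0 for degrees 0…4.
Multiplying by (1 + q² + q⁴ + q⁶ + q⁸) gives running coefficients 1,0,1,1,1 for degrees 0…4.
Finally multiplying by (1 + q⁴ + q⁸ + q¹²), the product of all factors after the first has coefficients 1,0,1,1,2 for degrees 0…4.
[q⁴] = 1·1 + 1·0 + 1·1 = 2.

2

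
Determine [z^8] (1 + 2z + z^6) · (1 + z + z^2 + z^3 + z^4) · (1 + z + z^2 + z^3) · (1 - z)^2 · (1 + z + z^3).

(1 + 2z + z^6) has coefficients 1,2,0,0,0,0,1 for degrees 0…6.
(1 + z + z^2 + z^3 + z^4) has coefficients 1,1,1,1,1,0,0,0,0 for degrees 0…8.
Multiplying by (1 + z + z^2 + z^3) gives running coefficients 1,2,3,4,4,3,2,1,0 for degrees 0…8.
Multiplying by (1 - z)^2 gives running coefficients 1,0,0,0,-1,-1,0,0,0 for degrees 0…8.
Finally multiplying by (1 + z + z^3), the product of all factors after the first has coefficients 1,1,0,1,-1,-2,-1,-1,-1 for degrees 0…8.
[z^8] = 1·(-1) + 2·(-1) + 1·0 = -3.

-3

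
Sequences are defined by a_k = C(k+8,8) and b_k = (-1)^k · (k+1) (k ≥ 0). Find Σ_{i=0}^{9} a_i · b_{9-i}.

10194

Write out a_i and b_{9-i} for i = 0,…,9 and sum the products.
Σ = 1·(-10) + 9·9 + 45·(-8) + 165·7 + 495·(-6) + 1287·5 + 3003·(-4) + 6435·3 + 12870·(-2) + 24310·1 = 10194.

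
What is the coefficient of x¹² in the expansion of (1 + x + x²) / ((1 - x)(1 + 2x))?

2049

The denominator gives the recurrence a_n = −a_(n−1) + 2a_(n−2) for n ≥ 3; the numerator fixes a_0 = 1, a_1 = 0, a_2 = 3.
Iterating: 1, 0, 3, -3, 9, -15, 33, -63, 129, -255, 513, -1023, 2049, so a_12 = 2049.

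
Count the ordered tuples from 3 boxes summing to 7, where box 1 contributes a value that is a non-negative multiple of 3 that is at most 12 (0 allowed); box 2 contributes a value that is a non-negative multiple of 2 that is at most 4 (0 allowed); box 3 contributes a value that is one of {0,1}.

The generating function for the choices is (1 + q^3 + q^6 + q^9 + q^12)·(1 + q^2 + q^4)·(1 + q); the count is [q^7].
(1 + q^3 + q^6 + q^9 + q^12) has coefficients 1,0,0,1,0,0,1,0 for degrees 0…7.
(1 + q^2 + q^4) has coefficients 1,0,1,0,1,0,0,0 for degrees 0…7.
Finally multiplying by (1 + q), the product of all factors after the first has coefficients 1,1,1,1,1,1,0,0 for degrees 0…7.
[q^7] = 1·0 + 1·1 + 1·1 = 2.

2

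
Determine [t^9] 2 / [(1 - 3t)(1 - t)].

Partial fractions give a closed form: a_n = (3)·3^n + (-1)·1^n.
At n = 9: a_9 = 59048.

59048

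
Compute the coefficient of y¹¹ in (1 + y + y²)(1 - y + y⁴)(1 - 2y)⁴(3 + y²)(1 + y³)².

4

(1 + y + y²) has coefficients 1,1,1 for degrees 0…2.
(1 - y + y⁴) has coefficients 1,-1,0,0,1,0,0,0,0,0,0,0 for degrees 0…11.
Multiplying by (1 - 2y)⁴ gives running coefficients 1,-9,32,-56,49,-24,24,-32,16,0,0,0 for degrees 0…11.
Multiplying by (3 + y²) gives running coefficients 3,-27,97,-177,179,-128,121,-120,72,-32,16,0 for degrees 0…11.
Finally multiplying by (1 + y³)², the product of all factors after the first has coefficients 3,-27,97,-171,125,66,-230,211,-87,33,-45,16 for degrees 0…11.
[y¹¹] = 1·16 + 1·(-45) + 1·33 = 4.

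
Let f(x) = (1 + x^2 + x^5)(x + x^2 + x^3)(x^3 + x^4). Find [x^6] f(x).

3

(1 + x^2 + x^5) has coefficients 1,0,1,0,0,1 for degrees 0…5.
(x + x^2 + x^3) has coefficients 0,1,1,1,0,0,0 for degrees 0…6.
Finally multiplying by (x^3 + x^4), the product of all factors after the first has coefficients 0,0,0,0,1,2,2 for degrees 0…6.
[x^6] = 1·2 + 1·1 + 1·0 = 3.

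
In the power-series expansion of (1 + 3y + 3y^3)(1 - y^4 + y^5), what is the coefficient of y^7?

-3

(1 + 3y + 3y^3) has coefficients 1,3,0,3 for degrees 0…3.
(1 - y^4 + y^5) has coefficients 1,0,0,0,-1,1,0,0 for degrees 0…7.
[y^7] = 1·0 + 3·0 + 3·(-1) = -3.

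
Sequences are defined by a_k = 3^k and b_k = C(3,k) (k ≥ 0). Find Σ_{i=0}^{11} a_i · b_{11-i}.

419904

Write out a_i and b_{11-i} for i = 0,…,11 and sum the products.
Σ = 1·0 + 3·0 + 9·0 + 27·0 + 81·0 + 243·0 + 729·0 + 2187·0 + 6561·1 + 19683·3 + 59049·3 + 177147·1 = 419904.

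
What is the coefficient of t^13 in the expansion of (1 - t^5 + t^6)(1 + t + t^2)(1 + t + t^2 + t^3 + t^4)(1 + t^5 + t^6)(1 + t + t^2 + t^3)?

6

(1 - t^5 + t^6) has coefficients 1,0,0,0,0,-1,1 for degrees 0…6.
(1 + t + t^2) has coefficients 1,1,1,0,0,0,0,0,0,0,0,0,0,0 for degrees 0…13.
Multiplying by (1 + t + t^2 + t^3 + t^4) gives running coefficients 1,2,3,3,3,2,1,0,0,0,0,0,0,0 for degrees 0…13.
Multiplying by (1 + t^5 + t^6) gives running coefficients 1,2,3,3,3,3,4,5,6,6,5,3,1,0 for degrees 0…13.
Finally multiplying by (1 + t + t^2 + t^3), the product of all factors after the first has coefficients 1,3,6,9,11,12,13,15,18,21,22,20,15,9 for degrees 0…13.
[t^13] = 1·9 − 1·18 + 1·15 = 6.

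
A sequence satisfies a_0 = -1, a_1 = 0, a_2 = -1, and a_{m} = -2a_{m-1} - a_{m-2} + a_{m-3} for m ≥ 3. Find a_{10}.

5

The ordinary generating function has denominator 1 + 2x + x^2 - x^3.
Iterating the recurrence: a_0,…,a_{10} = -1, 0, -1, 1, -1, 0, 2, -5, 8, -9, 5.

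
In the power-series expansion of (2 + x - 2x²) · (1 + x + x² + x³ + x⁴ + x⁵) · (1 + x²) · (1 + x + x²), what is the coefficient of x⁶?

4

(2 + x - 2x²) has coefficients 2,1,-2 for degrees 0…2.
(1 + x + x² + x³ + x⁴ + x⁵) has coefficients 1,1,1,1,1,1,0 for degrees 0…6.
Multiplying by (1 + x²) gives running coefficients 1,1,2,2,2,2,1 for degrees 0…6.
Finally multiplying by (1 + x + x²), the product of all factors after the first has coefficients 1,2,4,5,6,6,5 for degrees 0…6.
[x⁶] = 2·5 + 1·6 − 2·6 = 4.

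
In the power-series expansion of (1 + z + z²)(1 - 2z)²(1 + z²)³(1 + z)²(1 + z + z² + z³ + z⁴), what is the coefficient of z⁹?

76

(1 + z + z²) has coefficients 1,1,1 for degrees 0…2.
(1 - 2z)² has coefficients 1,-4,4,0,0,0,0,0,0,0 for degrees 0…9.
Multiplying by (1 + z²)³ gives running coefficients 1,-4,7,-12,15,-12,13,-4,4,0 for degrees 0…9.
Multiplying by (1 + z)² gives running coefficients 1,-2,0,-2,-2,6,4,10,9,4 for degrees 0…9.
Finally multiplying by (1 + z + z² + z³ + z⁴), the product of all factors after the first has coefficients 1,-1,-1,-3,-5,0,6,16,27,33 for degrees 0…9.
[z⁹] = 1·33 + 1·27 + 1·16 = 76.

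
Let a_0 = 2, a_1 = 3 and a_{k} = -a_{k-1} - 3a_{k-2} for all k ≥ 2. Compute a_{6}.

-54

The ordinary generating function has denominator 1 + q + 3q^2.
Iterating the recurrence: a_0,…,a_{6} = 2, 3, -9, 0, 27, -27, -54.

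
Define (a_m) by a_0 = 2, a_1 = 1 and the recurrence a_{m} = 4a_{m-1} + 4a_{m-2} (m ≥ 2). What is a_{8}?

138752

The ordinary generating function has denominator 1 - 4t - 4t^2.
Iterating the recurrence: a_0,…,a_{8} = 2, 1, 12, 52, 256, 1232, 5952, 28736, 138752.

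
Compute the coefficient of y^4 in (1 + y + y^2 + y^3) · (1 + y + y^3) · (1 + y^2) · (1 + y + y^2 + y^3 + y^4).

(1 + y + y^2 + y^3) has coefficients 1,1,1,1 for degrees 0…3.
(1 + y + y^3) has coefficients 1,1,0,1,0 for degrees 0…4.
Multiplying by (1 + y^2) gives running coefficients 1,1,1,2,0 for degrees 0…4.
Finally multiplying by (1 + y + y^2 + y^3 + y^4), the product of all factors after the first has coefficients 1,2,3,5,5 for degrees 0…4.
[y^4] = 1·5 + 1·5 + 1·3 + 1·2 = 15.

15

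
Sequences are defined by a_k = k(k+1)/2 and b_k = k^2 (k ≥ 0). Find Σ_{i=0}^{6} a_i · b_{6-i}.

This is [x^6] in the product of the two ordinary generating functions.
Σ = 0·36 + 1·25 + 3·16 + 6·9 + 10·4 + 15·1 + 21·0 = 182.

182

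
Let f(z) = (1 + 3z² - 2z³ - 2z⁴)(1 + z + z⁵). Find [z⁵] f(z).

-1

(1 + 3z² - 2z³ - 2z⁴) has coefficients 1,0,3,-2,-2 for degrees 0…4.
(1 + z + z⁵) has coefficients 1,1,0,0,0,1 for degrees 0…5.
[z⁵] = 1·1 + 3·0 − 2·0 − 2·1 = -1.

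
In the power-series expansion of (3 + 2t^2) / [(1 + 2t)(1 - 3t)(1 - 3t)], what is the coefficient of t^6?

The denominator gives the recurrence a_n = 4a_(n−1) + 3a_(n−2) − 18a_(n−3) for n ≥ 3; the numerator fixes a_0 = 3, a_1 = 12, a_2 = 59.
Iterating: 3, 12, 59, 218, 833, 2924, 10271, so a_6 = 10271.

10271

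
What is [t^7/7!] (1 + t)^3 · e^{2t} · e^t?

65124

The EGF product rule gives c_7 = Σ_{k_1+k_2+k_3=7} C(7; k_1,k_2,k_3) · ∏ g_i(k_i), where (1+t)^3 gives the falling factorial (3)_k; e^{2t} gives (2)^k; e^t gives (1)^k.
g_1(k) for k = 0…7: 1, 3, 6, 6, 0, 0, 0, 0.
g_2(k) for k = 0…7: 1, 2, 4, 8, 16, 32, 64, 128.
g_3(k) for k = 0…7: 1, 1, 1, 1, 1, 1, 1, 1.
First combine the last two factors: h(k) = Σ_j C(k,j)·g_2(j)·g_3(k−j) for k = 0…7: 1, 3, 9, 27, 81, 243, 729, 2187.
c_7 = Σ_k C(7,k)·g_1(k)·h(7−k) = 1·1·2187 + 7·3·729 + 21·6·243 + 35·6·81 = 2187 + 15309 + 30618 + 17010 = 65124.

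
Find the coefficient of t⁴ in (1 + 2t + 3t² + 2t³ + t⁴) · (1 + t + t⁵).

(1 + 2t + 3t² + 2t³ + t⁴) has coefficients 1,2,3,2,1 for degrees 0…4.
(1 + t + t⁵) has coefficients 1,1,0,0,0 for degrees 0…4.
[t⁴] = 1·0 + 2·0 + 3·0 + 2·1 + 1·1 = 3.

3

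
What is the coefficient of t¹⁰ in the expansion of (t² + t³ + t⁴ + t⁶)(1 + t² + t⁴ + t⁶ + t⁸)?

3

(t² + t³ + t⁴ + t⁶) has coefficients 0,0,1,1,1,0,1 for degrees 0…6.
(1 + t² + t⁴ + t⁶ + t⁸) has coefficients 1,0,1,0,1,0,1,0,1,0,0 for degrees 0…10.
[t¹⁰] = 1·1 + 1·0 + 1·1 + 1·1 = 3.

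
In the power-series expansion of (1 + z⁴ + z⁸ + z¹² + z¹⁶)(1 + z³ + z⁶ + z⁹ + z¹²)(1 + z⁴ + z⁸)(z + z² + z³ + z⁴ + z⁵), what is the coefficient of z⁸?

(1 + z⁴ + z⁸ + z¹² + z¹⁶) has coefficients 1,0,0,0,1,0,0,0,1 for degrees 0…8.
(1 + z³ + z⁶ + z⁹ + z¹²) has coefficients 1,0,0,1,0,0,1,0,0 for degrees 0…8.
Multiplying by (1 + z⁴ + z⁸) gives running coefficients 1,0,0,1,1,0,1,1,1 for degrees 0…8.
Finally multiplying by (z + z² + z³ + z⁴ + z⁵), the product of all factors after the first has coefficients 0,1,1,1,2,3,2,3,4 for degrees 0…8.
[z⁸] = 1·4 + 1·2 + 1·0 = 6.

6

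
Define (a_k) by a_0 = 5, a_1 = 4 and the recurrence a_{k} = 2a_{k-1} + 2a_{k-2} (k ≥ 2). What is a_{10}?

The ordinary generating function has denominator 1 - 2t - 2t^2.
Iterating the recurrence: a_0,…,a_{10} = 5, 4, 18, 44, 124, 336, 920, 2512, 6864, 18752, 51232.

51232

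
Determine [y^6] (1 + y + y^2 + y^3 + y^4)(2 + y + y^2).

1

(1 + y + y^2 + y^3 + y^4) has coefficients 1,1,1,1,1 for degrees 0…4.
(2 + y + y^2) has coefficients 2,1,1,0,0,0,0 for degrees 0…6.
[y^6] = 1·0 + 1·0 + 1·0 + 1·0 + 1·1 = 1.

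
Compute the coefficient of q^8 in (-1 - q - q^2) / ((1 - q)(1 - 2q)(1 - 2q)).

The denominator gives the recurrence a_n = 5a_(n−1) − 8a_(n−2) + 4a_(n−3) for n ≥ 3; the numerator fixes a_0 = -1, a_1 = -6, a_2 = -23.
Iterating: -1, -6, -23, -71, -195, -499, -1219, -2883, -6659, so a_8 = -6659.

-6659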